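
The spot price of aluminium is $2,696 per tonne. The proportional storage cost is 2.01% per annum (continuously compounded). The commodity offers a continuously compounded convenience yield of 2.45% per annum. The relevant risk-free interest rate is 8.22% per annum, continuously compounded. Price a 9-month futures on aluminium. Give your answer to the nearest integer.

$2,858 per tonne

Net carry = r + u − y = 0.0822 + 0.0201 − 0.0245 = 0.0778
F = S·e^((r+u−y)T) = 2696 · e^(0.0778 × 9/12) = 2696 · e^0.058350
= 2696 × 1.060086 = $2,858 per tonne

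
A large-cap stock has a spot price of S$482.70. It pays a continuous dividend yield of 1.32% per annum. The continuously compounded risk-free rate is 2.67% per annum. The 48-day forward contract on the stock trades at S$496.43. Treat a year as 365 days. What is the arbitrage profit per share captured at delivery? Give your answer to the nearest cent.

Fair forward: F* = S·e^(carry·T), with carry = (r − q) = 0.0267 − 0.0132 = 0.0135
F* = 482.70 · e^(0.0135 × 48/365) = 482.70 · e^0.001775 = 482.70 × 1.001777 = S$483.5578
Market S$496.43 > fair S$483.5578: forward overpriced → cash-and-carry (buy spot, short the forward).
At maturity, profit = |F_mkt − F*| = |496.43 − 483.5578| = S$12.87 per share

S$12.87 per share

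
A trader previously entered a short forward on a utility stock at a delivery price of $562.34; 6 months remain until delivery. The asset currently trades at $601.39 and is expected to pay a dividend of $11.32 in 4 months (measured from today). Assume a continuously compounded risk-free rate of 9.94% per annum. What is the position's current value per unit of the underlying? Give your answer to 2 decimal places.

-$55.36

PV(remaining dividends) I = 11.32·e^(−0.0994·4/12) = 10.9511
Current forward F = (S − I)·e^(rT) = (601.39 − 10.9511)·e^(0.0994·6/12) = 590.4389 × 1.050956 = 620.5253
Value (long) = (F − K)·e^(−rT) = (620.5253 − 562.34) × 0.951515 = 55.3642
Short position value = −(long value) = -$55.36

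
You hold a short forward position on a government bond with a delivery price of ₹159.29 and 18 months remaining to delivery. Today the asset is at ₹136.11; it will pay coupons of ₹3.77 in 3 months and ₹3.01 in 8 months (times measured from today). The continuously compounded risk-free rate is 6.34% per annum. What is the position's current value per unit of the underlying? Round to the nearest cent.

₹15.33

PV(remaining coupons) I = 3.77·e^(−0.0634·3/12) + 3.01·e^(−0.0634·8/12) = 6.5961
Current forward F = (S − I)·e^(rT) = (136.11 − 6.5961)·e^(0.0634·18/12) = 129.5139 × 1.099769 = 142.4354
Value (long) = (F − K)·e^(−rT) = (142.4354 − 159.29) × 0.909282 = -15.3256
Short position value = −(long value) = ₹15.33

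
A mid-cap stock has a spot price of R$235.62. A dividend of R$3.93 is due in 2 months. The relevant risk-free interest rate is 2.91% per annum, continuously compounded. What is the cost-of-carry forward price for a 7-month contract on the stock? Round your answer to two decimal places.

R$235.68

PV(dividends) I = 3.93·e^(−0.0291·2/12)
I = 3.9110
F = (S − I)·e^(rT) = (235.62 − 3.9110) · e^(0.0291·7/12)
= 231.7090 · e^0.016975 = 231.7090 × 1.017120 = R$235.68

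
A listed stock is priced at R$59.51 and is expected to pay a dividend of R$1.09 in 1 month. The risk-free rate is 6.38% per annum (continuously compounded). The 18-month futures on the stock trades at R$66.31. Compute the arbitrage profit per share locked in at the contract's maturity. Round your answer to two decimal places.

R$2.02 per share

PV(dividends) I = 1.09·e^(−0.0638·1/12) = 1.0842
Fair futures F* = (S − I)·e^(rT) = (59.51 − 1.0842)·e^0.095700 = 58.4258 × 1.100429 = 64.2934
Market R$66.31 > fair 64.2934: forward overpriced → cash-and-carry (borrow at r, buy the stock and collect the dividends, short the forward).
Profit at T = |F_mkt − F*| = |66.31 − 64.2934| = R$2.02 per share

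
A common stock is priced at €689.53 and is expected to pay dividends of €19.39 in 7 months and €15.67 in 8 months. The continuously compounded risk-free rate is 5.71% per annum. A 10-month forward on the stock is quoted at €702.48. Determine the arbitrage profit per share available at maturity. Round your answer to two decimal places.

PV(dividends) I = 19.39·e^(−0.0571·7/12) + 15.67·e^(−0.0571·8/12) = 33.8395
Fair forward F* = (S − I)·e^(rT) = (689.53 − 33.8395)·e^0.047583 = 655.6905 × 1.048733 = 687.6443
Market €702.48 > fair 687.6443: forward overpriced → cash-and-carry (borrow at r, buy the stock and collect the dividends, short the forward).
Profit at T = |F_mkt − F*| = |702.48 − 687.6443| = €14.84 per share

€14.84 per share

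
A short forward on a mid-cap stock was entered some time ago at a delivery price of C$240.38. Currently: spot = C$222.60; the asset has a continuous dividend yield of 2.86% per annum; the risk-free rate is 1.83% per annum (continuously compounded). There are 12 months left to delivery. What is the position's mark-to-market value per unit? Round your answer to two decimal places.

Current fair forward for the remaining 12 months: F = S·e^((r − q)·T), (r − q) = 0.0183 − 0.0286 = -0.0103
F = 222.60 · e^(-0.0103 × 12/12) = 222.60 × 0.989753 = 220.3190
Value of long forward = (F − K)·e^(−rT) = (220.3190 − 240.38) · e^(−0.0183·12/12)
= -20.0610 × 0.981866 = -19.70
Short position value = −(long value) = C$19.70

C$19.70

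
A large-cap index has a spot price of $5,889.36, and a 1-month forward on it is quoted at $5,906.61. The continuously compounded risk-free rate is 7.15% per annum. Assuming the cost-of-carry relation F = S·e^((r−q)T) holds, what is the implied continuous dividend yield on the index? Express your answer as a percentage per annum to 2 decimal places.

3.64%

From F = S·e^((r−q)T): (r − q) = ln(F/S)/T
ln(5906.61/5889.36) = ln(1.002929) = 0.002925
(r − q) = 0.002925 / (1/12) = 0.035100
q = r − ln(F/S)/T = 0.0715 − 0.035100 = 0.036400
q = 3.64%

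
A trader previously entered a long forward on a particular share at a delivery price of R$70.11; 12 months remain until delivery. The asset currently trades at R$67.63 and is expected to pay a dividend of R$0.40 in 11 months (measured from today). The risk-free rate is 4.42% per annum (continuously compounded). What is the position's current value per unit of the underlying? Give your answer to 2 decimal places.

R$0.17

PV(remaining dividends) I = 0.40·e^(−0.0442·11/12) = 0.3841
Current forward F = (S − I)·e^(rT) = (67.63 − 0.3841)·e^(0.0442·12/12) = 67.2459 × 1.045191 = 70.2848
Value (long) = (F − K)·e^(−rT) = (70.2848 − 70.11) × 0.956763 = 0.1672
Value = R$0.17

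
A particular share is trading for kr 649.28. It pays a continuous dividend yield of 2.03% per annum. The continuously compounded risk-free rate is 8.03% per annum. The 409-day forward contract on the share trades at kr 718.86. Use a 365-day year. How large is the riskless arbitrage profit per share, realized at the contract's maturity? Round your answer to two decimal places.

Fair forward: F* = S·e^(carry·T), with carry = (r − q) = 0.0803 − 0.0203 = 0.0600
F* = 649.28 · e^(0.0600 × 409/365) = 649.28 · e^0.067233 = 649.28 × 1.069545 = kr 694.4342
Market kr 718.86 > fair kr 694.4342: forward overpriced → cash-and-carry (buy spot, short the forward).
At maturity, profit = |F_mkt − F*| = |718.86 − 694.4342| = kr 24.43 per share

kr 24.43 per share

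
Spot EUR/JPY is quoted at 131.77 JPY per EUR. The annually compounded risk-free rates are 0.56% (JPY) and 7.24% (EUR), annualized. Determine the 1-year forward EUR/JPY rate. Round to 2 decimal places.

By covered interest parity, F = S · (1+r_JPY)^T / (1+r_EUR)^T
= 131.77 × 1.005600 / 1.072400 = 131.77 × 0.937710
F = 123.56 JPY per EUR

123.56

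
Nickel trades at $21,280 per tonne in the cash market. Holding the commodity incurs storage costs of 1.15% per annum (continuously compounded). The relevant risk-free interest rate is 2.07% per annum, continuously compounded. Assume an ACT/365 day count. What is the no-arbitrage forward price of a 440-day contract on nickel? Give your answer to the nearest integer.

Net carry = r + u − y = 0.0207 + 0.0115 − 0.0000 = 0.0322
F = S·e^((r+u−y)T) = 21280 · e^(0.0322 × 440/365) = 21280 · e^0.038816
= 21280 × 1.039579 = $22,122 per tonne

$22,122 per tonne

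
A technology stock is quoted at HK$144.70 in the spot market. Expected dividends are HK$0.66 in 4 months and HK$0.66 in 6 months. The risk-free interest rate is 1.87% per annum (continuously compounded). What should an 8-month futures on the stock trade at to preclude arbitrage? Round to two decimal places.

HK$145.19

PV(dividends) I = 0.66·e^(−0.0187·4/12) + 0.66·e^(−0.0187·6/12)
I = 0.6559 + 0.6539 = 1.3098
F = (S − I)·e^(rT) = (144.70 − 1.3098) · e^(0.0187·8/12)
= 143.3902 · e^0.012467 = 143.3902 × 1.012545 = HK$145.19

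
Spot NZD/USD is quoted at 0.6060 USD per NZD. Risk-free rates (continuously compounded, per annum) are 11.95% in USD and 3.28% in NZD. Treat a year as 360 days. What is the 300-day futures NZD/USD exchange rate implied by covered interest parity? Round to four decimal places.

0.6514

F = S·e^((r_USD − r_NZD)T) = 0.6060 · e^((0.1195 − 0.0328) × 300/360)
= 0.6060 · e^0.072250 = 0.6060 × 1.074924
F = 0.6514 USD per NZD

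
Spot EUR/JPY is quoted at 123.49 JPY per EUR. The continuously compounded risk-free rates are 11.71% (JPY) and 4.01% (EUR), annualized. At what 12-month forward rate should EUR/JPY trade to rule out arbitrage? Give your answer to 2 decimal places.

133.37

F = S·e^((r_JPY − r_EUR)T) = 123.49 · e^((0.1171 − 0.0401) × 12/12)
= 123.49 · e^0.077000 = 123.49 × 1.080042
F = 133.37 JPY per EUR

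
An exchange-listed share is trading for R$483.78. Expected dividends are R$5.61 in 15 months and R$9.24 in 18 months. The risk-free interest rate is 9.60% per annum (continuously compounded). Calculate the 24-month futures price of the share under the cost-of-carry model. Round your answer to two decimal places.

PV(dividends) I = 5.61·e^(−0.0960·15/12) + 9.24·e^(−0.0960·18/12)
I = 4.9756 + 8.0008 = 12.9764
F = (S − I)·e^(rT) = (483.78 − 12.9764) · e^(0.0960·24/12)
= 470.8036 · e^0.192000 = 470.8036 × 1.211671 = R$570.46

R$570.46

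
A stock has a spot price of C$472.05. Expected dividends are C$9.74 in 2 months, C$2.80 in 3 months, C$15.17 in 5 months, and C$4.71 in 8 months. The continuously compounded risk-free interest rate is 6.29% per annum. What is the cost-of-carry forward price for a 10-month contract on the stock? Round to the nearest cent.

PV(dividends) I = 9.74·e^(−0.0629·2/12) + 2.80·e^(−0.0629·3/12) + 15.17·e^(−0.0629·5/12) + 4.71·e^(−0.0629·8/12)
I = 9.6384 + 2.7563 + 14.7776 + 4.5166 = 31.6889
F = (S − I)·e^(rT) = (472.05 − 31.6889) · e^(0.0629·10/12)
= 440.3611 · e^0.052417 = 440.3611 × 1.053815 = C$464.06

C$464.06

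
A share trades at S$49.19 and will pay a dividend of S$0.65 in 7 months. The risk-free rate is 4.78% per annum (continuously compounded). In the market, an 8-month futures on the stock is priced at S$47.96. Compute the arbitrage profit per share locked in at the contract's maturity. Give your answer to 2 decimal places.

S$2.17 per share

PV(dividends) I = 0.65·e^(−0.0478·7/12) = 0.6321
Fair futures F* = (S − I)·e^(rT) = (49.19 − 0.6321)·e^0.031867 = 48.5579 × 1.032380 = 50.1302
Market S$47.96 < fair 50.1302: forward underpriced → reverse cash-and-carry (short the stock, invest proceeds at r, pay the dividends, go long the forward).
Profit at T = |F_mkt − F*| = |47.96 − 50.1302| = S$2.17 per share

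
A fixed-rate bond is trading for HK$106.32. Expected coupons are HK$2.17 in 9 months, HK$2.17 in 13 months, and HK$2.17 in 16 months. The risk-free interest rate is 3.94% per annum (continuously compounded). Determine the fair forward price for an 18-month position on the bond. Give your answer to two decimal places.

HK$106.17

PV(coupons) I = 2.17·e^(−0.0394·9/12) + 2.17·e^(−0.0394·13/12) + 2.17·e^(−0.0394·16/12)
I = 2.1068 + 2.0793 + 2.0589 = 6.2450
F = (S − I)·e^(rT) = (106.32 − 6.2450) · e^(0.0394·18/12)
= 100.0750 · e^0.059100 = 100.0750 × 1.060881 = HK$106.17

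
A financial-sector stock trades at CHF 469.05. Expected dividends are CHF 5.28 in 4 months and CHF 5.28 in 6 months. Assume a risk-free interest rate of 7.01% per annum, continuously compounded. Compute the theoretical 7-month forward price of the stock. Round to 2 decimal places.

PV(dividends) I = 5.28·e^(−0.0701·4/12) + 5.28·e^(−0.0701·6/12)
I = 5.1581 + 5.0981 = 10.2562
F = (S − I)·e^(rT) = (469.05 − 10.2562) · e^(0.0701·7/12)
= 458.7938 · e^0.040892 = 458.7938 × 1.041740 = CHF 477.94

CHF 477.94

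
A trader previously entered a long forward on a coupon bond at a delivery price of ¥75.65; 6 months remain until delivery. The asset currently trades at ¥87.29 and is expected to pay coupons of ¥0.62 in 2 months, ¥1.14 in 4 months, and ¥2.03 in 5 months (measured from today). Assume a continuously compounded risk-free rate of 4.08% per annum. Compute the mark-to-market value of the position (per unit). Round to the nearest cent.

PV(remaining coupons) I = 0.62·e^(−0.0408·2/12) + 1.14·e^(−0.0408·4/12) + 2.03·e^(−0.0408·5/12) = 3.7362
Current forward F = (S − I)·e^(rT) = (87.29 − 3.7362)·e^(0.0408·6/12) = 83.5538 × 1.020610 = 85.2758
Value (long) = (F − K)·e^(−rT) = (85.2758 − 75.65) × 0.979807 = 9.4314
Value = ¥9.43

¥9.43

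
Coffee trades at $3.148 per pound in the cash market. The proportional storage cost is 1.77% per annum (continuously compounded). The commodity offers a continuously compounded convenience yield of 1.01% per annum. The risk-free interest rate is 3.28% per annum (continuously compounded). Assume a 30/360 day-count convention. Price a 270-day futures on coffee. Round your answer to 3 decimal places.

$3.245 per pound

Net carry = r + u − y = 0.0328 + 0.0177 − 0.0101 = 0.0404
F = S·e^((r+u−y)T) = 3.148 · e^(0.0404 × 270/360) = 3.148 · e^0.030300
= 3.148 × 1.030764 = $3.245 per pound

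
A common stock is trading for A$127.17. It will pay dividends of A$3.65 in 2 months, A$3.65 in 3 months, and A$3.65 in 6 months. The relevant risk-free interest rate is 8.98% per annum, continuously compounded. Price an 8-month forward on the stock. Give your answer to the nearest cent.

PV(dividends) I = 3.65·e^(−0.0898·2/12) + 3.65·e^(−0.0898·3/12) + 3.65·e^(−0.0898·6/12)
I = 3.5958 + 3.5690 + 3.4897 = 10.6545
F = (S − I)·e^(rT) = (127.17 − 10.6545) · e^(0.0898·8/12)
= 116.5155 · e^0.059867 = 116.5155 × 1.061695 = A$123.70

A$123.70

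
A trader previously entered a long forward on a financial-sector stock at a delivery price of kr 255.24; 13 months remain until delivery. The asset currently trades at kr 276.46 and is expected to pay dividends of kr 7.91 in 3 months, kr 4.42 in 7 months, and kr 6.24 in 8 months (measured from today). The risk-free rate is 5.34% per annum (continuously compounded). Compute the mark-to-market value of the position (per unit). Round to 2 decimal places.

kr 17.46

PV(remaining dividends) I = 7.91·e^(−0.0534·3/12) + 4.42·e^(−0.0534·7/12) + 6.24·e^(−0.0534·8/12) = 18.1113
Current forward F = (S − I)·e^(rT) = (276.46 − 18.1113)·e^(0.0534·13/12) = 258.3487 × 1.059556 = 273.7349
Value (long) = (F − K)·e^(−rT) = (273.7349 − 255.24) × 0.943792 = 17.4553
Value = kr 17.46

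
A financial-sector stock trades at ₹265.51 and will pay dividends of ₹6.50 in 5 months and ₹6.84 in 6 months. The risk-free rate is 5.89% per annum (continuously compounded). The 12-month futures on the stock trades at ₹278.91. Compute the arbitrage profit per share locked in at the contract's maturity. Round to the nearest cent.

₹11.06 per share

PV(dividends) I = 6.50·e^(−0.0589·5/12) + 6.84·e^(−0.0589·6/12) = 12.9839
Fair futures F* = (S − I)·e^(rT) = (265.51 − 12.9839)·e^0.058900 = 252.5261 × 1.060669 = 267.8466
Market ₹278.91 > fair 267.8466: forward overpriced → cash-and-carry (borrow at r, buy the stock and collect the dividends, short the forward).
Profit at T = |F_mkt − F*| = |278.91 − 267.8466| = ₹11.06 per share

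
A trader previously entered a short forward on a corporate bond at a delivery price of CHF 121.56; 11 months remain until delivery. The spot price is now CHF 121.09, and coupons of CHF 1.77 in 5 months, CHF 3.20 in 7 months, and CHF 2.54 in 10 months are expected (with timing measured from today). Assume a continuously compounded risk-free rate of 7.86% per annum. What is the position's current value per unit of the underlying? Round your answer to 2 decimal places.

PV(remaining coupons) I = 1.77·e^(−0.0786·5/12) + 3.20·e^(−0.0786·7/12) + 2.54·e^(−0.0786·10/12) = 7.1485
Current forward F = (S − I)·e^(rT) = (121.09 − 7.1485)·e^(0.0786·11/12) = 113.9415 × 1.074709 = 122.4540
Value (long) = (F − K)·e^(−rT) = (122.4540 − 121.56) × 0.930484 = 0.8319
Short position value = −(long value) = -CHF 0.83

-CHF 0.83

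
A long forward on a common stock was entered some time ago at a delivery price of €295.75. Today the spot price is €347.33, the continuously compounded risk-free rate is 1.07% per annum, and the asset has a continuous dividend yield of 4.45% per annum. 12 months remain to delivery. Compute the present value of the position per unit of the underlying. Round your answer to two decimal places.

€39.61

Current fair forward for the remaining 12 months: F = S·e^((r − q)·T), (r − q) = 0.0107 − 0.0445 = -0.0338
F = 347.33 · e^(-0.0338 × 12/12) = 347.33 × 0.966765 = 335.7865
Value of long forward = (F − K)·e^(−rT) = (335.7865 − 295.75) · e^(−0.0107·12/12)
= 40.0365 × 0.989357 = 39.61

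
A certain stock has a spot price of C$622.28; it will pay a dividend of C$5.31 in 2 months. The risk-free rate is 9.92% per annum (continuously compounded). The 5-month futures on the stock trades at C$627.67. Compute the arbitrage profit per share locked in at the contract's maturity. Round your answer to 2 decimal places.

PV(dividends) I = 5.31·e^(−0.0992·2/12) = 5.2229
Fair futures F* = (S − I)·e^(rT) = (622.28 − 5.2229)·e^0.041333 = 617.0571 × 1.042199 = 643.0963
Market C$627.67 < fair 643.0963: forward underpriced → reverse cash-and-carry (short the stock, invest proceeds at r, pay the dividends, go long the forward).
Profit at T = |F_mkt − F*| = |627.67 − 643.0963| = C$15.43 per share

C$15.43 per share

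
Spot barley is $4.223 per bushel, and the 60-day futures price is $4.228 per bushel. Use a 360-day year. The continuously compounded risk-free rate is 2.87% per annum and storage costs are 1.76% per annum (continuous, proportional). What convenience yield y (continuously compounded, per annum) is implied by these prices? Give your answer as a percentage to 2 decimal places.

F = S·e^((r+u−y)T) ⇒ (r+u−y) = ln(F/S)/T
ln(4.228/4.223) = 0.001183; /T ⇒ 0.007098
y = r + u − ln(F/S)/T = 0.0287 + 0.0176 − 0.007098 = 0.039202
y = 3.92%

3.92%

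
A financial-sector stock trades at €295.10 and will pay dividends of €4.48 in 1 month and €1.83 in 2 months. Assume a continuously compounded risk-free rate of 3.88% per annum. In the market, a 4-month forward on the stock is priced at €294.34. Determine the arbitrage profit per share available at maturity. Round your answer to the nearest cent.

€1.76 per share

PV(dividends) I = 4.48·e^(−0.0388·1/12) + 1.83·e^(−0.0388·2/12) = 6.2837
Fair forward F* = (S − I)·e^(rT) = (295.10 − 6.2837)·e^0.012933 = 288.8163 × 1.013017 = 292.5758
Market €294.34 > fair 292.5758: forward overpriced → cash-and-carry (borrow at r, buy the stock and collect the dividends, short the forward).
Profit at T = |F_mkt − F*| = |294.34 − 292.5758| = €1.76 per share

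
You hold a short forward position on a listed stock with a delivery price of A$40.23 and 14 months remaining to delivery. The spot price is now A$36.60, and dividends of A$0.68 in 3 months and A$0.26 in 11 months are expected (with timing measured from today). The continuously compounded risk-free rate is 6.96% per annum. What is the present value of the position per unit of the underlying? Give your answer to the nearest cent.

PV(remaining dividends) I = 0.68·e^(−0.0696·3/12) + 0.26·e^(−0.0696·11/12) = 0.9122
Current forward F = (S − I)·e^(rT) = (36.60 − 0.9122)·e^(0.0696·14/12) = 35.6878 × 1.084588 = 38.7066
Value (long) = (F − K)·e^(−rT) = (38.7066 − 40.23) × 0.922009 = -1.4046
Short position value = −(long value) = A$1.40

A$1.40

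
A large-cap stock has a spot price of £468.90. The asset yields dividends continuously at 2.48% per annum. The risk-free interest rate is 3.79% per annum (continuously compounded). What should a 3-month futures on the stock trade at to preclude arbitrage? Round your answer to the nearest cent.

F = S·e^((r − q)T) = 468.90 · e^((0.0379 − 0.0248) × 3/12)
= 468.90 · e^0.003275 = 468.90 × 1.003280
F = £470.44

£470.44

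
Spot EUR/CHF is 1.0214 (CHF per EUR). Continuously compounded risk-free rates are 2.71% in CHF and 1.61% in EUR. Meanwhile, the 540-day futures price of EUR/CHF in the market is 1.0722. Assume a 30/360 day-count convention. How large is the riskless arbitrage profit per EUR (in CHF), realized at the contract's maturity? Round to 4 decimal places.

Fair futures: F* = S·e^(carry·T), with carry = (r_CHF − r_EUR) = 0.0271 − 0.0161 = 0.0110
F* = 1.0214 · e^(0.0110 × 540/360) = 1.0214 · e^0.016500 = 1.0214 × 1.016637 = 1.0384
Market 1.0722 > fair 1.0384: forward overpriced → cash-and-carry (buy spot, short the forward).
At maturity, profit = |F_mkt − F*| = |1.0722 − 1.0384| = 0.0338 per EUR (in CHF)

0.0338 per EUR (in CHF)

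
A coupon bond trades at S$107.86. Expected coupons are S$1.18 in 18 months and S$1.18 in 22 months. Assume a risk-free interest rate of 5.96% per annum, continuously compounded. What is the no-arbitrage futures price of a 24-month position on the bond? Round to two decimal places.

S$119.11

PV(coupons) I = 1.18·e^(−0.0596·18/12) + 1.18·e^(−0.0596·22/12)
I = 1.0791 + 1.0579 = 2.1370
F = (S − I)·e^(rT) = (107.86 − 2.1370) · e^(0.0596·24/12)
= 105.7230 · e^0.119200 = 105.7230 × 1.126595 = S$119.11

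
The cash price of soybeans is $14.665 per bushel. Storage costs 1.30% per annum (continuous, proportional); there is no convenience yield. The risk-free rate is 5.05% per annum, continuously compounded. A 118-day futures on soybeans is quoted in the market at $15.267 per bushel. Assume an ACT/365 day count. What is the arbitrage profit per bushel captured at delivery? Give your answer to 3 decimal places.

Fair futures: F* = S·e^(carry·T), with carry = (r + u) = 0.0505 + 0.0130 = 0.0635
F* = 14.665 · e^(0.0635 × 118/365) = 14.665 · e^0.020529 = 14.665 × 1.020741 = $14.9692
Market $15.267 > fair $14.9692: forward overpriced → cash-and-carry (buy spot, short the forward).
At maturity, profit = |F_mkt − F*| = |15.267 − 14.9692| = $0.298 per bushel

$0.298 per bushel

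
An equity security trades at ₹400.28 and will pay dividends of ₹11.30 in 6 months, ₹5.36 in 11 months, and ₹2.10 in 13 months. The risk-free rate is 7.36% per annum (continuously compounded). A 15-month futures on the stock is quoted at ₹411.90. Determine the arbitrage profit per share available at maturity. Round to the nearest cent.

₹7.39 per share

PV(dividends) I = 11.30·e^(−0.0736·6/12) + 5.36·e^(−0.0736·11/12) + 2.10·e^(−0.0736·13/12) = 17.8411
Fair futures F* = (S − I)·e^(rT) = (400.28 − 17.8411)·e^0.092000 = 382.4389 × 1.096365 = 419.2926
Market ₹411.90 < fair 419.2926: forward underpriced → reverse cash-and-carry (short the stock, invest proceeds at r, pay the dividends, go long the forward).
Profit at T = |F_mkt − F*| = |411.90 − 419.2926| = ₹7.39 per share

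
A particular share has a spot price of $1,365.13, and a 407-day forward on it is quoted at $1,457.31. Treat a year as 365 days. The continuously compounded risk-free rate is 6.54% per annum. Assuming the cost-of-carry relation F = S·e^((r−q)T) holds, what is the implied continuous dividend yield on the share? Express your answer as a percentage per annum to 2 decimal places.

0.68%

From F = S·e^((r−q)T): (r − q) = ln(F/S)/T
ln(1457.31/1365.13) = ln(1.067525) = 0.065343
(r − q) = 0.065343 / (407/365) = 0.058600
q = r − ln(F/S)/T = 0.0654 − 0.058600 = 0.006800
q = 0.68%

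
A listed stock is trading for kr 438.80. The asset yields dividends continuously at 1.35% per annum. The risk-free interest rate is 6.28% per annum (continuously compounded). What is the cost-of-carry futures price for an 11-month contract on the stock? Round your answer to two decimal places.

kr 459.09

F = S·e^((r − q)T) = 438.80 · e^((0.0628 − 0.0135) × 11/12)
= 438.80 · e^0.045192 = 438.80 × 1.046229
F = kr 459.09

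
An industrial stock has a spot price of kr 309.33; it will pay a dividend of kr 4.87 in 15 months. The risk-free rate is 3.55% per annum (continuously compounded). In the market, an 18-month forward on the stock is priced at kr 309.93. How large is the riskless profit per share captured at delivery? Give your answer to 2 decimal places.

PV(dividends) I = 4.87·e^(−0.0355·15/12) = 4.6586
Fair forward F* = (S − I)·e^(rT) = (309.33 − 4.6586)·e^0.053250 = 304.6714 × 1.054693 = 321.3348
Market kr 309.93 < fair 321.3348: forward underpriced → reverse cash-and-carry (short the stock, invest proceeds at r, pay the dividends, go long the forward).
Profit at T = |F_mkt − F*| = |309.93 − 321.3348| = kr 11.40 per share

kr 11.40 per share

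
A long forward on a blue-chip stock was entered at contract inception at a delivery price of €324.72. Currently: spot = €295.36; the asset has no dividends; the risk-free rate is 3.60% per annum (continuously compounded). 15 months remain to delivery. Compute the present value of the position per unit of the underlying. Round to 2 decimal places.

-€15.07

Current fair forward for the remaining 15 months: F = S·e^(r·T), r = 0.0360
F = 295.36 · e^(0.0360 × 15/12) = 295.36 × 1.046028 = 308.9548
Value of long forward = (F − K)·e^(−rT) = (308.9548 − 324.72) · e^(−0.0360·15/12)
= -15.7652 × 0.955997 = -15.07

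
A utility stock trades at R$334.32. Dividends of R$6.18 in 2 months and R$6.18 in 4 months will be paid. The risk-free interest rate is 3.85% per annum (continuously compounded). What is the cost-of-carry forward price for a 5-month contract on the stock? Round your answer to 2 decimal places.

PV(dividends) I = 6.18·e^(−0.0385·2/12) + 6.18·e^(−0.0385·4/12)
I = 6.1405 + 6.1012 = 12.2417
F = (S − I)·e^(rT) = (334.32 − 12.2417) · e^(0.0385·5/12)
= 322.0783 · e^0.016042 = 322.0783 × 1.016171 = R$327.29

R$327.29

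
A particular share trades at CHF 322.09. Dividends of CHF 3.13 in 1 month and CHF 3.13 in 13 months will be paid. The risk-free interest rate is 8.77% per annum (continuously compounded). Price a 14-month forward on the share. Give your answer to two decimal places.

PV(dividends) I = 3.13·e^(−0.0877·1/12) + 3.13·e^(−0.0877·13/12)
I = 3.1072 + 2.8463 = 5.9535
F = (S − I)·e^(rT) = (322.09 − 5.9535) · e^(0.0877·14/12)
= 316.1365 · e^0.102317 = 316.1365 × 1.107735 = CHF 350.20

CHF 350.20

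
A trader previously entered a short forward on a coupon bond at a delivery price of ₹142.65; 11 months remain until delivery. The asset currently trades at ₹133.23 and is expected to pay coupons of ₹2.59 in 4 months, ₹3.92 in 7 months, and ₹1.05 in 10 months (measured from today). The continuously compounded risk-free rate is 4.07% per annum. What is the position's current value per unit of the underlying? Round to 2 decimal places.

PV(remaining coupons) I = 2.59·e^(−0.0407·4/12) + 3.92·e^(−0.0407·7/12) + 1.05·e^(−0.0407·10/12) = 7.3981
Current forward F = (S − I)·e^(rT) = (133.23 − 7.3981)·e^(0.0407·11/12) = 125.8319 × 1.038013 = 130.6151
Value (long) = (F − K)·e^(−rT) = (130.6151 − 142.65) × 0.963379 = -11.5942
Short position value = −(long value) = ₹11.59

₹11.59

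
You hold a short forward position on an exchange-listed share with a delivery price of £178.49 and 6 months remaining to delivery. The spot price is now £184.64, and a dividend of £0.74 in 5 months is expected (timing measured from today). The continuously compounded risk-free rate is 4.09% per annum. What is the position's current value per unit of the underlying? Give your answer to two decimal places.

-£9.04

PV(remaining dividends) I = 0.74·e^(−0.0409·5/12) = 0.7275
Current forward F = (S − I)·e^(rT) = (184.64 − 0.7275)·e^(0.0409·6/12) = 183.9125 × 1.020661 = 187.7123
Value (long) = (F − K)·e^(−rT) = (187.7123 − 178.49) × 0.979758 = 9.0356
Short position value = −(long value) = -£9.04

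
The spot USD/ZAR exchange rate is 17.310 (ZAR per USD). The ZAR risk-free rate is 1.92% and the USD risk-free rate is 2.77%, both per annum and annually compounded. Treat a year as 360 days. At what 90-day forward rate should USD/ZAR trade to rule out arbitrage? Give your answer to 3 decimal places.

17.274

By covered interest parity, F = S · (1+r_ZAR)^T / (1+r_USD)^T
= 17.310 × 1.004766 / 1.006854 = 17.310 × 0.997926
F = 17.274 ZAR per USD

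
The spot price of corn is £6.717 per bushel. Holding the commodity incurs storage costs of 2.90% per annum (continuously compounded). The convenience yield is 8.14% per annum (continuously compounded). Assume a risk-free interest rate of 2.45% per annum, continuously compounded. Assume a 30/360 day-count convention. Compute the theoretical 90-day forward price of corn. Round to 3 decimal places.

Net carry = r + u − y = 0.0245 + 0.0290 − 0.0814 = -0.0279
F = S·e^((r+u−y)T) = 6.717 · e^(-0.0279 × 90/360) = 6.717 · e^-0.006975
= 6.717 × 0.993049 = £6.670 per bushel

£6.670 per bushel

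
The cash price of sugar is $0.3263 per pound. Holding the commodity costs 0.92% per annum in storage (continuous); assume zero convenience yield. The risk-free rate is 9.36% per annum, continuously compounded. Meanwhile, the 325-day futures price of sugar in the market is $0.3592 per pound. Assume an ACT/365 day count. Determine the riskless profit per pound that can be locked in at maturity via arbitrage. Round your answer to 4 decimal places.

$0.0016 per pound

Fair futures: F* = S·e^(carry·T), with carry = (r + u) = 0.0936 + 0.0092 = 0.1028
F* = 0.3263 · e^(0.1028 × 325/365) = 0.3263 · e^0.091534 = 0.3263 × 1.095854 = $0.3576
Market $0.3592 > fair $0.3576: forward overpriced → cash-and-carry (buy spot, short the forward).
At maturity, profit = |F_mkt − F*| = |0.3592 − 0.3576| = $0.0016 per pound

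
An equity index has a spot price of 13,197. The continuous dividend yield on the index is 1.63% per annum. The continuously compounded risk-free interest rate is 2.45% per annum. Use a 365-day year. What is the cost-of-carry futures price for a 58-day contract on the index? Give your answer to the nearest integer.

F = S·e^((r − q)T) = 13197 · e^((0.0245 − 0.0163) × 58/365)
= 13197 · e^0.001303 = 13197 × 1.001304
F = 13,214

13,214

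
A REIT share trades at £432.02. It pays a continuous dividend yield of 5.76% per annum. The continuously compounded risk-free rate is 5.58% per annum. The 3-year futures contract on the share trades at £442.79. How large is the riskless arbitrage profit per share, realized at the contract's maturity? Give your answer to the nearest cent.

£13.10 per share

Fair futures: F* = S·e^(carry·T), with carry = (r − q) = 0.0558 − 0.0576 = -0.0018
F* = 432.02 · e^(-0.0018 × 3) = 432.02 · e^-0.005400 = 432.02 × 0.994615 = £429.6936
Market £442.79 > fair £429.6936: forward overpriced → cash-and-carry (buy spot, short the forward).
At maturity, profit = |F_mkt − F*| = |442.79 − 429.6936| = £13.10 per share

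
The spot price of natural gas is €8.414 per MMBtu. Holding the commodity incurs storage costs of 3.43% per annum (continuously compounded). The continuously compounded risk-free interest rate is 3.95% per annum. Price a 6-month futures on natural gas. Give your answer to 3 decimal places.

Net carry = r + u − y = 0.0395 + 0.0343 − 0.0000 = 0.0738
F = S·e^((r+u−y)T) = 8.414 · e^(0.0738 × 6/12) = 8.414 · e^0.036900
= 8.414 × 1.037589 = €8.730 per MMBtu

€8.730 per MMBtu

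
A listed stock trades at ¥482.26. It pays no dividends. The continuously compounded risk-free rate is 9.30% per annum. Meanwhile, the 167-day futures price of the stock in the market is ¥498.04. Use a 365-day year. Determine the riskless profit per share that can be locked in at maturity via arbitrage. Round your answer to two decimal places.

¥5.18 per share

Fair futures: F* = S·e^(carry·T), with carry = r = 0.0930
F* = 482.26 · e^(0.0930 × 167/365) = 482.26 · e^0.042551 = 482.26 × 1.043469 = ¥503.2234
Market ¥498.04 < fair ¥503.2234: forward underpriced → reverse cash-and-carry (short spot, go long the forward).
At maturity, profit = |F_mkt − F*| = |498.04 − 503.2234| = ¥5.18 per share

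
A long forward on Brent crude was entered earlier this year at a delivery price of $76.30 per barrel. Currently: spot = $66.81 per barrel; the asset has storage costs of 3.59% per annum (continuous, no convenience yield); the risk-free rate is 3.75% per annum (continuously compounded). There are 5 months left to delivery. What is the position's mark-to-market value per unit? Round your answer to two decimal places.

-$7.30 per barrel

Current fair forward for the remaining 5 months: F = S·e^((r + u)·T), (r + u) = 0.0375 + 0.0359 = 0.0734
F = 66.81 · e^(0.0734 × 5/12) = 66.81 × 1.031056 = 68.8849
Value of long forward = (F − K)·e^(−rT) = (68.8849 − 76.30) · e^(−0.0375·5/12)
= -7.4151 × 0.984496 = -7.30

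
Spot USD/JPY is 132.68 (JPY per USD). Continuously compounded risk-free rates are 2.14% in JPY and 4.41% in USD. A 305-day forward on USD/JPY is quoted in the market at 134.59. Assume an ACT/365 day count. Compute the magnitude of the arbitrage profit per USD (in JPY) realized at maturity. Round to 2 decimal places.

Fair forward: F* = S·e^(carry·T), with carry = (r_JPY − r_USD) = 0.0214 − 0.0441 = -0.0227
F* = 132.68 · e^(-0.0227 × 305/365) = 132.68 · e^-0.018968 = 132.68 × 0.981211 = 130.1871
Market 134.59 > fair 130.1871: forward overpriced → cash-and-carry (buy spot, short the forward).
At maturity, profit = |F_mkt − F*| = |134.59 − 130.1871| = 4.40 per USD (in JPY)

4.40 per USD (in JPY)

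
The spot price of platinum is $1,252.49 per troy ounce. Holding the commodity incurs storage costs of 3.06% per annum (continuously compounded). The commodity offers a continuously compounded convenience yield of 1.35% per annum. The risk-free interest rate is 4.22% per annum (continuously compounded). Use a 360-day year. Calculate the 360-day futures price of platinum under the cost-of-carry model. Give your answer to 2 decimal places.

Net carry = r + u − y = 0.0422 + 0.0306 − 0.0135 = 0.0593
F = S·e^((r+u−y)T) = 1252.49 · e^(0.0593 × 360/360) = 1252.49 · e^0.05930000
= 1252.49 × 1.06109352 = $1,329.01 per troy ounce

$1,329.01 per troy ounce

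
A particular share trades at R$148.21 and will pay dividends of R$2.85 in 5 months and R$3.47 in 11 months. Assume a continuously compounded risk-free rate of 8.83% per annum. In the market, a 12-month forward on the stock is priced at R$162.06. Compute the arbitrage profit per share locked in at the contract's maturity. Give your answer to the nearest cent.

R$6.66 per share

PV(dividends) I = 2.85·e^(−0.0883·5/12) + 3.47·e^(−0.0883·11/12) = 5.9472
Fair forward F* = (S − I)·e^(rT) = (148.21 − 5.9472)·e^0.088300 = 142.2628 × 1.092316 = 155.3959
Market R$162.06 > fair 155.3959: forward overpriced → cash-and-carry (borrow at r, buy the stock and collect the dividends, short the forward).
Profit at T = |F_mkt − F*| = |162.06 − 155.3959| = R$6.66 per share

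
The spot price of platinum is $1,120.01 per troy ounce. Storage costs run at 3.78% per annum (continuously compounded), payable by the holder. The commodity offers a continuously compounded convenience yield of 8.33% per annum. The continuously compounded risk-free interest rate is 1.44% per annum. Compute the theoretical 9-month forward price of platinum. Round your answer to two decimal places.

Net carry = r + u − y = 0.0144 + 0.0378 − 0.0833 = -0.0311
F = S·e^((r+u−y)T) = 1120.01 · e^(-0.0311 × 9/12) = 1120.01 · e^-0.02332500
= 1120.01 × 0.97694493 = $1,094.19 per troy ounce

$1,094.19 per troy ounce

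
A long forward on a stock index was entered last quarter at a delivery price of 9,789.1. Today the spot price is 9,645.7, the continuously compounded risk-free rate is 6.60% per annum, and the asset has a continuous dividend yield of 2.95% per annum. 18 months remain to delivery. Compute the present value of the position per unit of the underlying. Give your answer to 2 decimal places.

Current fair forward for the remaining 18 months: F = S·e^((r − q)·T), (r − q) = 0.0660 − 0.0295 = 0.0365
F = 9645.7 · e^(0.0365 × 18/12) = 9645.7 × 1.05627651 = 10188.5263
Value of long forward = (F − K)·e^(−rT) = (10188.5263 − 9789.1) · e^(−0.0660·18/12)
= 399.4263 × 0.90574271 = 361.78

361.78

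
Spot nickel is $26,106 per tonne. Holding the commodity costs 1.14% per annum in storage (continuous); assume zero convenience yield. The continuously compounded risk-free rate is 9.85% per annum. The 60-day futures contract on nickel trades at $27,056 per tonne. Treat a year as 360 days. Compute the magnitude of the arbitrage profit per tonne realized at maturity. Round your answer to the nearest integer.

Fair futures: F* = S·e^(carry·T), with carry = (r + u) = 0.0985 + 0.0114 = 0.1099
F* = 26106 · e^(0.1099 × 60/360) = 26106 · e^0.018317 = 26106 × 1.018486 = $26588.5955
Market $27056 > fair $26588.5955: forward overpriced → cash-and-carry (buy spot, short the forward).
At maturity, profit = |F_mkt − F*| = |27056 − 26588.5955| = $467 per tonne

$467 per tonne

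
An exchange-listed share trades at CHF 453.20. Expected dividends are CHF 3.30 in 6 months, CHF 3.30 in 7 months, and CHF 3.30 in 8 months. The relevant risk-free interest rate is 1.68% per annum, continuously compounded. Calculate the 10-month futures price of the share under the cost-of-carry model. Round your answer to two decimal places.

CHF 449.65

PV(dividends) I = 3.30·e^(−0.0168·6/12) + 3.30·e^(−0.0168·7/12) + 3.30·e^(−0.0168·8/12)
I = 3.2724 + 3.2678 + 3.2632 = 9.8034
F = (S − I)·e^(rT) = (453.20 − 9.8034) · e^(0.0168·10/12)
= 443.3966 · e^0.014000 = 443.3966 × 1.014098 = CHF 449.65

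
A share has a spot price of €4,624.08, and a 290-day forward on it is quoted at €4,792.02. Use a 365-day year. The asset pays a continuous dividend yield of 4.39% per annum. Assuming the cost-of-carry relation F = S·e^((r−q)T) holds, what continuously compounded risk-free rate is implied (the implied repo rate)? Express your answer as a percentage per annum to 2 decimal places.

8.88%

From F = S·e^((r−q)T): (r − q) = ln(F/S)/T
ln(4792.02/4624.08) = ln(1.036319) = 0.035675
(r − q) = 0.035675 / (290/365) = 0.044901
r = ln(F/S)/T + q = 0.044901 + 0.0439 = 0.088801
r = 8.88%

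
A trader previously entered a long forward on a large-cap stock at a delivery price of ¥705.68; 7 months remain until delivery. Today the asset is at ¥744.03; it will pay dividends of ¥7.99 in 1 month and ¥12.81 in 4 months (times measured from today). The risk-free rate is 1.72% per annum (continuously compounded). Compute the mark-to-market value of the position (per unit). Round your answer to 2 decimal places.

PV(remaining dividends) I = 7.99·e^(−0.0172·1/12) + 12.81·e^(−0.0172·4/12) = 20.7153
Current forward F = (S − I)·e^(rT) = (744.03 − 20.7153)·e^(0.0172·7/12) = 723.3147 × 1.010084 = 730.6086
Value (long) = (F − K)·e^(−rT) = (730.6086 − 705.68) × 0.990017 = 24.6797
Value = ¥24.68

¥24.68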